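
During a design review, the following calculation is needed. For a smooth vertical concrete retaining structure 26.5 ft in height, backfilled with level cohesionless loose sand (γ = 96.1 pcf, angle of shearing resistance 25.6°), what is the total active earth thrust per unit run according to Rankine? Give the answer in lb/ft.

K_a = tan²(45° − φ/2) = 0.3966.
P_a = ½ K_a γ H² = 0.5 × 0.3966 × 96.1 × 26.5² = 13380 lb/ft.

13400 lb/ft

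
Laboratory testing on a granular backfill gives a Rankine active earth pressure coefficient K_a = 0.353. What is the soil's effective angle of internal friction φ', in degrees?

K_a = tan²(45° − φ/2) ⇒ 45° − φ/2 = arctan(√0.353) = 30.72°.
φ = 2(45° − 30.72°) = 28.57°.

28.6°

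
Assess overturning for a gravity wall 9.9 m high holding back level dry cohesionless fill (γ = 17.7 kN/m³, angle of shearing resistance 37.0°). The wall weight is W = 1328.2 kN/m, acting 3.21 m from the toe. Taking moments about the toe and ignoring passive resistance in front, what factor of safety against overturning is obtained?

5.99

K_a = tan²(45° − 37.0°/2) = 0.2486.
P_a = ½K_aγH² = 0.5×0.2486×17.7×9.9² = 215.6 kN/m, acting at H/3 = 3.300 m above the base.
Overturning moment M_o = P_a × H/3 = 215.6 × 3.300 = 711.5.
Resisting moment M_r = W × 3.21 = 1328.2 × 3.21 = 4264.
FS_overturning = M_r/M_o = 4264/711.5 = 5.992.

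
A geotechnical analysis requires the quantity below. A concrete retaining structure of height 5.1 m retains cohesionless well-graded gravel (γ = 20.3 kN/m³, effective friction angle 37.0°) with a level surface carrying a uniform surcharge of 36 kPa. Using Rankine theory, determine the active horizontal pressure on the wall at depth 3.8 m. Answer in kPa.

K_a = (1 − sin φ)/(1 + sin φ) = 0.2486.
σ_v = γz + q = 20.3 × 3.8 + 36 = 113.1 kPa.
σ_h = K_a σ_v = 0.2486 × 113.1 = 28.12 kPa.

28.1 kPa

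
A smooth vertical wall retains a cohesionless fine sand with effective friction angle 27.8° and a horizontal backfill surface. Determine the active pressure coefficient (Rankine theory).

0.364

K_a = (1 − sin φ)/(1 + sin φ) = (1 − sin 27.8°)/(1 + sin 27.8°) = 0.3639.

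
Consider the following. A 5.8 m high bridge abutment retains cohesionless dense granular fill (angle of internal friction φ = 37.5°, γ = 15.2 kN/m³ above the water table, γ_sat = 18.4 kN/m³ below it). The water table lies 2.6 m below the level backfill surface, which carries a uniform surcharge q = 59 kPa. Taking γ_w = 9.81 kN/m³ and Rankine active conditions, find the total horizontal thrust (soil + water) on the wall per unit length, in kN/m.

187 kN/m

K_a = tan²(45° − φ/2) = 0.2432.
γ' = 18.4 − 9.81 = 8.590 kN/m³. h₂ = H − d_w = 3.2 m.
σ'_h: at surface K_a·q = 14.35; at WT K_a(q+γd_w) = 23.96; at base K_a(q+γd_w+γ'h₂) = 30.64 kPa.
P₁ = ½(14.35+23.96)×2.6 = 49.80; P₂ = ½(23.96+30.64)×3.2 = 87.37; P_w = ½γ_w h₂² = 50.23.
Total = 49.80+87.37+50.23 = 187.4 kN/m.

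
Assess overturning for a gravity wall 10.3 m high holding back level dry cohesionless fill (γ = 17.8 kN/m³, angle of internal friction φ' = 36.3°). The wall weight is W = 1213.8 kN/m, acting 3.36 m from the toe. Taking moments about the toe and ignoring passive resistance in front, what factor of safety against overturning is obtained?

K_a = tan²(45° − 36.3°/2) = 0.2563.
P_a = ½K_aγH² = 0.5×0.2563×17.8×10.3² = 242.0 kN/m, acting at H/3 = 3.433 m above the base.
Overturning moment M_o = P_a × H/3 = 242.0 × 3.433 = 830.8.
Resisting moment M_r = W × 3.36 = 1213.8 × 3.36 = 4078.
FS_overturning = M_r/M_o = 4078/830.8 = 4.909.

4.91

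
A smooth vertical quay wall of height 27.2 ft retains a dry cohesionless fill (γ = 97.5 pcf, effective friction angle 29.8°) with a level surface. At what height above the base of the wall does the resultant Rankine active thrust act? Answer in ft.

9.07 ft

K_a = 0.3360.
The pressure distribution is triangular, so the resultant acts at H/3 above the base = 27.2/3 = 9.067 ft.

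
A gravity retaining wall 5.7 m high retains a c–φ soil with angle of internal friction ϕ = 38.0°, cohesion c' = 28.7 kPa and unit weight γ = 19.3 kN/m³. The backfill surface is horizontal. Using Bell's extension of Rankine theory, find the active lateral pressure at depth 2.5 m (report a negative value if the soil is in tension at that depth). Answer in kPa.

-16.5 kPa

K_a = (1 − sin φ)/(1 + sin φ) = 0.2379.
σ_a = K_a γ z − 2c√K_a = 0.2379×19.3×2.5 − 2×28.7×0.4877 = -16.52 kPa.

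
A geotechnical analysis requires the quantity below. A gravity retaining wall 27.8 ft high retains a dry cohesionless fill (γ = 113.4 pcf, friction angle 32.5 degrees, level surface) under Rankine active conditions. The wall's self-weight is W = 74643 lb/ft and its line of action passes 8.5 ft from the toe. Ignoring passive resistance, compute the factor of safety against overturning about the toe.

5.19

K_a = tan²(45° − 32.5°/2) = 0.3010.
P_a = ½K_aγH² = 0.5×0.3010×113.4×27.8² = 13190 lb/ft, acting at H/3 = 9.267 ft above the base.
Overturning moment M_o = P_a × H/3 = 13190 × 9.267 = 122200.
Resisting moment M_r = W × 8.5 = 74643 × 8.5 = 634500.
FS_overturning = M_r/M_o = 634500/122200 = 5.191.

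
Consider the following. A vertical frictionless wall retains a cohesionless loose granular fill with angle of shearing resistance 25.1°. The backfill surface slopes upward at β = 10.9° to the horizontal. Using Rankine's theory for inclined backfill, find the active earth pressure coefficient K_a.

0.434

K_a = cos β · (cos β − √(cos²β − cos²φ)) / (cos β + √(cos²β − cos²φ)).
cos β = 0.9820, cos φ = 0.9056, √(cos²β − cos²φ) = 0.3797.
K_a = 0.9820 × (0.9820 − 0.3797)/(0.9820 + 0.3797) = 0.4343.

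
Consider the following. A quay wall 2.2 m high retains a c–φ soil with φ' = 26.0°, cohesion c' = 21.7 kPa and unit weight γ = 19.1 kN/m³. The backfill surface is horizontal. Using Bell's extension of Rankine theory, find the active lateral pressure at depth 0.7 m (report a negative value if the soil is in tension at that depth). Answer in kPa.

K_a = (1 − sin φ)/(1 + sin φ) = 0.3905.
σ_a = K_a γ z − 2c√K_a = 0.3905×19.1×0.7 − 2×21.7×0.6249 = -21.90 kPa.

-21.9 kPa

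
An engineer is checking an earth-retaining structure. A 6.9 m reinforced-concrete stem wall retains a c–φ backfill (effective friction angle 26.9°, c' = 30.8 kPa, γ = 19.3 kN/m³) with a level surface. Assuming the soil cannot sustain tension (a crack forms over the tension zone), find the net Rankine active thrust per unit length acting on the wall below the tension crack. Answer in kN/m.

K_a = 0.3770; √K_a = 0.6140.
Tension-crack depth z_c = 2c/(γ√K_a) = 2×30.8/(19.3×0.6140) = 5.198 m.
σ_a at base = K_a γ H − 2c√K_a = 0.3770×19.3×6.9 − 2×30.8×0.6140 = 12.38 kPa.
P_a = ½ × 12.38 × (H − z_c) = 0.5×12.38×1.702 = 10.54 kN/m.

10.5 kN/m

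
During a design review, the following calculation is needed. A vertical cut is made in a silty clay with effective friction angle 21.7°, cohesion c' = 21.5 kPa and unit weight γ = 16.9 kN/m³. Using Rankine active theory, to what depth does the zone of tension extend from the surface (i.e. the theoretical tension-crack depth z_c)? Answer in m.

3.75 m

K_a = tan²(45° − 21.7°/2) = 0.4601; √K_a = 0.6783.
The active pressure is zero where K_a γ z = 2c√K_a, so z_c = 2c/(γ√K_a) = 2×21.5/(16.9×0.6783) = 3.751 m.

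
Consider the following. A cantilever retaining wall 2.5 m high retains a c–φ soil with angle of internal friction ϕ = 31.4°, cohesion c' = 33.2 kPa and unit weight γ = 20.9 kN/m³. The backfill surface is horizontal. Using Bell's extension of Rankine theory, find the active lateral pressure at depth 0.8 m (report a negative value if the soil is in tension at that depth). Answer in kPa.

-32.0 kPa

K_a = (1 − sin φ)/(1 + sin φ) = 0.3149.
σ_a = K_a γ z − 2c√K_a = 0.3149×20.9×0.8 − 2×33.2×0.5612 = -32.00 kPa.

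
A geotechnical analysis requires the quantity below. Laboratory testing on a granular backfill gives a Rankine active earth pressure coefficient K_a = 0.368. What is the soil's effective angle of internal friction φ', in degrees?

K_a = tan²(45° − φ/2) ⇒ 45° − φ/2 = arctan(√0.368) = 31.24°.
φ = 2(45° − 31.24°) = 27.52°.

27.5°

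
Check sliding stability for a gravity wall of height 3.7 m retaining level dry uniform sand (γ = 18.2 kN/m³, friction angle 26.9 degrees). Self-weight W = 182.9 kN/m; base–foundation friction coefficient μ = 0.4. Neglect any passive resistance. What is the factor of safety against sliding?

K_a = tan²(45° − 26.9°/2) = 0.3770.
P_a = ½K_aγH² = 0.5×0.3770×18.2×3.7² = 46.97 kN/m, acting at H/3 = 1.233 m above the base.
FS_sliding = μW / P_a = 0.4×182.9 / 46.97 = 1.558.

1.56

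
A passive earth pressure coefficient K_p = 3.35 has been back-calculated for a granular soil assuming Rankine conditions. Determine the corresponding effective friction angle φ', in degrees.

32.7°

K_p = (1+sin φ)/(1−sin φ) ⇒ sin φ = (K_p − 1)/(K_p + 1) = 0.5402.
φ = arcsin(0.5402) = 32.70°.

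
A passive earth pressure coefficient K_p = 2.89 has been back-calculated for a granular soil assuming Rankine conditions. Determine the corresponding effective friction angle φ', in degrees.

29.1°

K_p = (1+sin φ)/(1−sin φ) ⇒ sin φ = (K_p − 1)/(K_p + 1) = 0.4859.
φ = arcsin(0.4859) = 29.07°.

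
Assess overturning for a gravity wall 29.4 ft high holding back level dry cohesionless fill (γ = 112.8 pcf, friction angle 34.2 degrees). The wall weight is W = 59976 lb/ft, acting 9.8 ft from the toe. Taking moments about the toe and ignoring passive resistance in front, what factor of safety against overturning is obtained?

K_a = tan²(45° − 34.2°/2) = 0.2803.
P_a = ½K_aγH² = 0.5×0.2803×112.8×29.4² = 13670 lb/ft, acting at H/3 = 9.800 ft above the base.
Overturning moment M_o = P_a × H/3 = 13670 × 9.800 = 133900.
Resisting moment M_r = W × 9.8 = 59976 × 9.8 = 587800.
FS_overturning = M_r/M_o = 587800/133900 = 4.389.

4.39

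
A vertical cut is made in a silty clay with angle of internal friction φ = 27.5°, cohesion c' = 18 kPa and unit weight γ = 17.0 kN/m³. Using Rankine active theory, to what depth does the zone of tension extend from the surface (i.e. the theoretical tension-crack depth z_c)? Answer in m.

3.49 m

K_a = tan²(45° − 27.5°/2) = 0.3682; √K_a = 0.6068.
The active pressure is zero where K_a γ z = 2c√K_a, so z_c = 2c/(γ√K_a) = 2×18/(17.0×0.6068) = 3.490 m.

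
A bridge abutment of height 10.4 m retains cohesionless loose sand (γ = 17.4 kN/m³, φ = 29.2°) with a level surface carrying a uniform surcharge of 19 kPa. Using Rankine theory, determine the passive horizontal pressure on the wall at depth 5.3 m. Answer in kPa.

323 kPa

K_p = (1 + sin φ)/(1 − sin φ) = 2.905.
σ_v = γz + q = 17.4 × 5.3 + 19 = 111.2 kPa.
σ_h = K_p σ_v = 2.905 × 111.2 = 323.1 kPa.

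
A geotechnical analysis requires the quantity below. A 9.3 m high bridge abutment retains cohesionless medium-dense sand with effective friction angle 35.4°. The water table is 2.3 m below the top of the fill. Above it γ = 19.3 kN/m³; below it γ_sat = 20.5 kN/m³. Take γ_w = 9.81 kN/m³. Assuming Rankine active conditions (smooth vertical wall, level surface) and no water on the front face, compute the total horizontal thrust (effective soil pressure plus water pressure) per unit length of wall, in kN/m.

K_a = tan²(45° − φ/2) = 0.2664.
γ' = 20.5 − 9.81 = 10.69 kN/m³. Depth below WT = 7.0 m.
σ'_h at WT = K_a γ d_w = 11.83 kPa; at base = 11.83 + K_a γ' × 7.0 = 31.76 kPa.
P₁ (0–2.3 m) = ½×11.83×2.3 = 13.60. P₂ (2.3–9.3 m) = ½(11.83+31.76)×7.0 = 152.5.
P_w = ½ γ_w h₂² = 0.5×9.81×7.0² = 240.3. Total = 13.60+152.5+240.3 = 406.5 kN/m.

406 kN/m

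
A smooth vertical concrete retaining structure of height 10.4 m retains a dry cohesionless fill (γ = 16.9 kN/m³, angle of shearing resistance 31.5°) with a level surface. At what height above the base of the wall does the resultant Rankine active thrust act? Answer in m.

K_a = 0.3136.
The pressure distribution is triangular, so the resultant acts at H/3 above the base = 10.4/3 = 3.467 m.

3.47 m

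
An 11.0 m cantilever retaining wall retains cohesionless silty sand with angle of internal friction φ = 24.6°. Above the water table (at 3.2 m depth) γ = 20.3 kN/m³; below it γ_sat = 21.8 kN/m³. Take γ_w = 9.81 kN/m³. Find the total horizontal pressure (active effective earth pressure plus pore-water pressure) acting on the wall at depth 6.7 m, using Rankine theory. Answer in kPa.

78.4 kPa

K_a = (1 − sin φ)/(1 + sin φ) = 0.4121.
γ' = 21.8 − 9.81 = 11.99 kN/m³.
Effective vertical stress at 6.7 m: σ'_v = 20.3×3.2 + 11.99×3.50 = 106.9 kPa.
σ'_h = K_a σ'_v = 0.4121 × 106.9 = 44.07 kPa; u = γ_w × 3.50 = 34.34 kPa.
Total σ_h = 44.07 + 34.34 = 78.40 kPa.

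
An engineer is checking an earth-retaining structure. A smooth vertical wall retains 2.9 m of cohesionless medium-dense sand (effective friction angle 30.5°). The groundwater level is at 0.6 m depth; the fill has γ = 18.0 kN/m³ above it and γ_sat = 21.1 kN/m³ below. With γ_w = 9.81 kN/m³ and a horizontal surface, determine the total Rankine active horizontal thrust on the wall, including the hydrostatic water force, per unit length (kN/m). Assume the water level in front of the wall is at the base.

44.9 kN/m

K_a = tan²(45° − φ/2) = 0.3267.
γ' = 21.1 − 9.81 = 11.29 kN/m³. Depth below WT = 2.3 m.
σ'_h at WT = K_a γ d_w = 3.528 kPa; at base = 3.528 + K_a γ' × 2.3 = 12.01 kPa.
P₁ (0–0.6 m) = ½×3.528×0.6 = 1.058. P₂ (0.6–2.9 m) = ½(3.528+12.01)×2.3 = 17.87.
P_w = ½ γ_w h₂² = 0.5×9.81×2.3² = 25.95. Total = 1.058+17.87+25.95 = 44.88 kN/m.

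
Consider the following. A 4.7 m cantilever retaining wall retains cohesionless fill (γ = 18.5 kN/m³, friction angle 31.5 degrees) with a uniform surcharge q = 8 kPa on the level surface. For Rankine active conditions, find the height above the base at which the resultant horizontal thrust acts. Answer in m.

K_a = 0.3136.
Triangular part P₁ = ½K_aγH² = 64.08 at H/3 = 1.567 m; rectangular part P₂ = K_a q H = 11.79 at H/2 = 2.350 m.
ȳ = (P₁·1.567 + P₂·2.350)/(P₁+P₂) = 1.688 m.

1.69 m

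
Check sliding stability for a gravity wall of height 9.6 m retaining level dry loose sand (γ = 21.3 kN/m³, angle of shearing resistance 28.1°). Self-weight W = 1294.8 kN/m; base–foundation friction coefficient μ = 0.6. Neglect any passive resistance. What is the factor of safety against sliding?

2.20

K_a = tan²(45° − 28.1°/2) = 0.3596.
P_a = ½K_aγH² = 0.5×0.3596×21.3×9.6² = 353.0 kN/m, acting at H/3 = 3.200 m above the base.
FS_sliding = μW / P_a = 0.6×1294.8 / 353.0 = 2.201.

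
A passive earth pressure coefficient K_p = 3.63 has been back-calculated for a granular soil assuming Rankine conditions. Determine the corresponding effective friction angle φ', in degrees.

34.6°

K_p = (1+sin φ)/(1−sin φ) ⇒ sin φ = (K_p − 1)/(K_p + 1) = 0.5680.
φ = arcsin(0.5680) = 34.61°.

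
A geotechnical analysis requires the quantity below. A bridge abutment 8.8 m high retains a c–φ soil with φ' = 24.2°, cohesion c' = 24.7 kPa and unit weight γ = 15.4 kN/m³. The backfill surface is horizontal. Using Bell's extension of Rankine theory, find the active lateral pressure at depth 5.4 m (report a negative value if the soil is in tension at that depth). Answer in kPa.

2.85 kPa

K_a = (1 − sin φ)/(1 + sin φ) = 0.4185.
σ_a = K_a γ z − 2c√K_a = 0.4185×15.4×5.4 − 2×24.7×0.6469 = 2.846 kPa.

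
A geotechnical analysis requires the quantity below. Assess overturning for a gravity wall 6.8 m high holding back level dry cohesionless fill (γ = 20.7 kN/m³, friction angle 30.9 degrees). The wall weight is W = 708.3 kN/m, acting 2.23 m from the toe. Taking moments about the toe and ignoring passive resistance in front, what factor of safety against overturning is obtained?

4.53

K_a = tan²(45° − 30.9°/2) = 0.3214.
P_a = ½K_aγH² = 0.5×0.3214×20.7×6.8² = 153.8 kN/m, acting at H/3 = 2.267 m above the base.
Overturning moment M_o = P_a × H/3 = 153.8 × 2.267 = 348.7.
Resisting moment M_r = W × 2.23 = 708.3 × 2.23 = 1580.
FS_overturning = M_r/M_o = 1580/348.7 = 4.530.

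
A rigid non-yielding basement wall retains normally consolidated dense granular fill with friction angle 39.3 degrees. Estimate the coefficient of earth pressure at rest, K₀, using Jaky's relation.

0.367

K₀ = 1 − sin φ' = 1 − sin 39.3° = 0.3666.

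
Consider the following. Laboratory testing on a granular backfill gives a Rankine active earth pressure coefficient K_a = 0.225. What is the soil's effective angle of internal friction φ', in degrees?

39.2°

K_a = tan²(45° − φ/2) ⇒ 45° − φ/2 = arctan(√0.225) = 25.38°.
φ = 2(45° − 25.38°) = 39.25°.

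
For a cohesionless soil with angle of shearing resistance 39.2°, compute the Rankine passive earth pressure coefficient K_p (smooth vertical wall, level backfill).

4.44

K_p = (1 + sin φ)/(1 − sin φ) = tan²(45° + 39.2°/2) = 4.435.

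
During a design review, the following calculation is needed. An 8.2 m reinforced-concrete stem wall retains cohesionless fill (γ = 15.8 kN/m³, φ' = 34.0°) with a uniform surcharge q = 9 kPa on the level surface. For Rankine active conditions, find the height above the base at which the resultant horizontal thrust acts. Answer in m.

K_a = 0.2827.
Triangular part P₁ = ½K_aγH² = 150.2 at H/3 = 2.733 m; rectangular part P₂ = K_a q H = 20.86 at H/2 = 4.100 m.
ȳ = (P₁·2.733 + P₂·4.100)/(P₁+P₂) = 2.900 m.

2.90 m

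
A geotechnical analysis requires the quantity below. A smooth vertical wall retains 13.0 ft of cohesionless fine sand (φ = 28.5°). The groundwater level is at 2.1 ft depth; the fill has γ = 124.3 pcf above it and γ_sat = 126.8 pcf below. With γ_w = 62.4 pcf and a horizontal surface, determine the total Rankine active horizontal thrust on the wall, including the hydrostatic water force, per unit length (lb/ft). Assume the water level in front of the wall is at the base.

6170 lb/ft

K_a = tan²(45° − φ/2) = 0.3540.
γ' = 126.8 − 62.4 = 64.40 pcf. Depth below WT = 10.9 ft.
σ'_h at WT = K_a γ d_w = 92.39 psf; at base = 92.39 + K_a γ' × 10.9 = 340.9 psf.
P₁ (0–2.1 ft) = ½×92.39×2.1 = 97.01. P₂ (2.1–13.0 ft) = ½(92.39+340.9)×10.9 = 2361.
P_w = ½ γ_w h₂² = 0.5×62.4×10.9² = 3707. Total = 97.01+2361+3707 = 6165 lb/ft.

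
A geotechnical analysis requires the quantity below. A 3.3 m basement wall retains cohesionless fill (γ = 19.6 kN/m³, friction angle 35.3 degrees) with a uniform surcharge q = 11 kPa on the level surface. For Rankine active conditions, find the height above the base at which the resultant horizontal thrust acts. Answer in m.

K_a = 0.2675.
Triangular part P₁ = ½K_aγH² = 28.55 at H/3 = 1.100 m; rectangular part P₂ = K_a q H = 9.712 at H/2 = 1.650 m.
ȳ = (P₁·1.100 + P₂·1.650)/(P₁+P₂) = 1.240 m.

1.24 m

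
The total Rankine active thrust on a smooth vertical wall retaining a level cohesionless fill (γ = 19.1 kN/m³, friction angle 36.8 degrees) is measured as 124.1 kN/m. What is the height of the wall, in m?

K_a = 0.2508. P_a = ½ K_a γ H² ⇒ H = √(2P_a/(K_a γ)).
H = √(2×124.1/(0.2508×19.1)) = 7.199 m.

7.20 m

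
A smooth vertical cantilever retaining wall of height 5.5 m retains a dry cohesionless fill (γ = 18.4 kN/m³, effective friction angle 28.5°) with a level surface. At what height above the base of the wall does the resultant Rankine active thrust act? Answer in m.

K_a = 0.3540.
The pressure distribution is triangular, so the resultant acts at H/3 above the base = 5.5/3 = 1.833 m.

1.83 m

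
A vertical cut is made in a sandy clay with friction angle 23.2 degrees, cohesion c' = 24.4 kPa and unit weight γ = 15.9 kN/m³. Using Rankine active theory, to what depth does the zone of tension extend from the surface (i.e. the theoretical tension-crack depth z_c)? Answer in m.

K_a = tan²(45° − 23.2°/2) = 0.4348; √K_a = 0.6594.
The active pressure is zero where K_a γ z = 2c√K_a, so z_c = 2c/(γ√K_a) = 2×24.4/(15.9×0.6594) = 4.655 m.

4.65 m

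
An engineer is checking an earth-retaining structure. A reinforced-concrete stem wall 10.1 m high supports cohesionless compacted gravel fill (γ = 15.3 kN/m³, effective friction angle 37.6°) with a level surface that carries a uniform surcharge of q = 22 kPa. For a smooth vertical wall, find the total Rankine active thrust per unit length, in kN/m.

243 kN/m

K_a = tan²(45° − φ/2) = 0.2421.
Soil triangle: ½ K_a γ H² = 0.5×0.2421×15.3×10.1² = 188.9 kN/m.
Surcharge rectangle: K_a q H = 0.2421×22×10.1 = 53.80 kN/m.
Total = 188.9 + 53.80 = 242.7 kN/m.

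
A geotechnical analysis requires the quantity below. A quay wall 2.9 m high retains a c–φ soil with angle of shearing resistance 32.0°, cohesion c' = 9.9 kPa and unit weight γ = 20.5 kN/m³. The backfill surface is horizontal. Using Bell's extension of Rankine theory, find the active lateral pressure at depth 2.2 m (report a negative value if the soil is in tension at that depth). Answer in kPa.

2.88 kPa

K_a = (1 − sin φ)/(1 + sin φ) = 0.3073.
σ_a = K_a γ z − 2c√K_a = 0.3073×20.5×2.2 − 2×9.9×0.5543 = 2.882 kPa.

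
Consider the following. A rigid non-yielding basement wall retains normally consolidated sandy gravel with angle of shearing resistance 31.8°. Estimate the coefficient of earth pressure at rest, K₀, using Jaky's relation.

K₀ = 1 − sin φ' = 1 − sin 31.8° = 0.4730.

0.473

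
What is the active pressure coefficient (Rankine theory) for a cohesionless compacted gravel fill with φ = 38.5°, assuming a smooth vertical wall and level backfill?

0.233

K_a = tan²(45° − φ/2) = tan²(25.75°) = 0.2327.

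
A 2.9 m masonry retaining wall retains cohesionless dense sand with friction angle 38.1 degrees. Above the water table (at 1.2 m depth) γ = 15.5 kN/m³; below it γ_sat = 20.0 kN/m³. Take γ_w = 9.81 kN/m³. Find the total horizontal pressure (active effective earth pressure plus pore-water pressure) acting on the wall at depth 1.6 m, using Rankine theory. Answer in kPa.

K_a = (1 − sin φ)/(1 + sin φ) = 0.2368.
γ' = 20.0 − 9.81 = 10.19 kN/m³.
Effective vertical stress at 1.6 m: σ'_v = 15.5×1.2 + 10.19×0.400 = 22.68 kPa.
σ'_h = K_a σ'_v = 0.2368 × 22.68 = 5.370 kPa; u = γ_w × 0.400 = 3.924 kPa.
Total σ_h = 5.370 + 3.924 = 9.294 kPa.

9.29 kPa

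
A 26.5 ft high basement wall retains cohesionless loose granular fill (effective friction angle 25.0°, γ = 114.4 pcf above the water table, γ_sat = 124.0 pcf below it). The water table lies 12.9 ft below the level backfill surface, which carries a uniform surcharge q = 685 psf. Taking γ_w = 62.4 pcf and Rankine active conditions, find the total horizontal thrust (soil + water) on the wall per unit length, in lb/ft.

K_a = tan²(45° − φ/2) = 0.4059.
γ' = 124.0 − 62.4 = 61.60 pcf. h₂ = H − d_w = 13.6 ft.
σ'_h: at surface K_a·q = 278.0; at WT K_a(q+γd_w) = 877.0; at base K_a(q+γd_w+γ'h₂) = 1217 psf.
P₁ = ½(278.0+877.0)×12.9 = 7450; P₂ = ½(877.0+1217)×13.6 = 14240; P_w = ½γ_w h₂² = 5771.
Total = 7450+14240+5771 = 27460 lb/ft.

27500 lb/ft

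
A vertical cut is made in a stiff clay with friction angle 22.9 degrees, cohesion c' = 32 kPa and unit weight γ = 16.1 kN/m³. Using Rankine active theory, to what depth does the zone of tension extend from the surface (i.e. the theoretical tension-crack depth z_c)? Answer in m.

5.99 m

K_a = tan²(45° − 22.9°/2) = 0.4398; √K_a = 0.6631.
The active pressure is zero where K_a γ z = 2c√K_a, so z_c = 2c/(γ√K_a) = 2×32/(16.1×0.6631) = 5.994 m.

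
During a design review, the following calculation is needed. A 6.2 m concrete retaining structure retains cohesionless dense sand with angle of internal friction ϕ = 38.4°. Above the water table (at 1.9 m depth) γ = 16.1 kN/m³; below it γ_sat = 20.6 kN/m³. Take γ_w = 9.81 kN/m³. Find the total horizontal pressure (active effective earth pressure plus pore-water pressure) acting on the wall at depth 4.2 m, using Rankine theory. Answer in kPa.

K_a = (1 − sin φ)/(1 + sin φ) = 0.2337.
γ' = 20.6 − 9.81 = 10.79 kN/m³.
Effective vertical stress at 4.2 m: σ'_v = 16.1×1.9 + 10.79×2.30 = 55.41 kPa.
σ'_h = K_a σ'_v = 0.2337 × 55.41 = 12.95 kPa; u = γ_w × 2.30 = 22.56 kPa.
Total σ_h = 12.95 + 22.56 = 35.51 kPa.

35.5 kPa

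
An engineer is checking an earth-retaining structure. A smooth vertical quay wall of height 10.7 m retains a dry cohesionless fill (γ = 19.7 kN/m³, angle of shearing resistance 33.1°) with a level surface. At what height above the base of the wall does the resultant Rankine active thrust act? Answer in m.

3.57 m

K_a = 0.2936.
The pressure distribution is triangular, so the resultant acts at H/3 above the base = 10.7/3 = 3.567 m.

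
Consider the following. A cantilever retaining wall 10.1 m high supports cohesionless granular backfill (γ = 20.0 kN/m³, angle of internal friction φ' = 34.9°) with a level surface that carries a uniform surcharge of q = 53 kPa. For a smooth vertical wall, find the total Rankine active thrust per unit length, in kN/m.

423 kN/m

K_a = tan²(45° − φ/2) = 0.2721.
Soil triangle: ½ K_a γ H² = 0.5×0.2721×20.0×10.1² = 277.6 kN/m.
Surcharge rectangle: K_a q H = 0.2721×53×10.1 = 145.7 kN/m.
Total = 277.6 + 145.7 = 423.3 kN/m.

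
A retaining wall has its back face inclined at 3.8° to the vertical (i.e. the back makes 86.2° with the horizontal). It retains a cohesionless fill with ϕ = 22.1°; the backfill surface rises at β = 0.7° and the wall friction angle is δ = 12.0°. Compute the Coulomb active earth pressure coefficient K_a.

0.441

K_a = sin²(α+φ) / [sin²α · sin(α−δ) · (1 + √{sin(φ+δ)sin(φ−β) / (sin(α−δ)sin(α+β))})²].
With α = 86.2°, φ = 22.1°, δ = 12.0°, β = 0.7°: K_a = 0.4406.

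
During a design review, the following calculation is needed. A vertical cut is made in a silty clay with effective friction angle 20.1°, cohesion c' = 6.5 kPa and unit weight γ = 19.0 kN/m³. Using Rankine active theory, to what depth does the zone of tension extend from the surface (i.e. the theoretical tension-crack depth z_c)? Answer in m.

0.979 m

K_a = tan²(45° − 20.1°/2) = 0.4885; √K_a = 0.6989.
The active pressure is zero where K_a γ z = 2c√K_a, so z_c = 2c/(γ√K_a) = 2×6.5/(19.0×0.6989) = 0.9790 m.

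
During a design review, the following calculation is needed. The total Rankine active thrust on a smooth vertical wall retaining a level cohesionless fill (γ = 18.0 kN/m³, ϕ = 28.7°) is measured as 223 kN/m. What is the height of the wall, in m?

8.40 m

K_a = 0.3511. P_a = ½ K_a γ H² ⇒ H = √(2P_a/(K_a γ)).
H = √(2×223/(0.3511×18.0)) = 8.400 m.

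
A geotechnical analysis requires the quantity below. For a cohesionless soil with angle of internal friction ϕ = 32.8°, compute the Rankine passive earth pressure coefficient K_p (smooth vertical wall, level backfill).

3.36

K_p = (1 + sin φ)/(1 − sin φ) = tan²(45° + 32.8°/2) = 3.364.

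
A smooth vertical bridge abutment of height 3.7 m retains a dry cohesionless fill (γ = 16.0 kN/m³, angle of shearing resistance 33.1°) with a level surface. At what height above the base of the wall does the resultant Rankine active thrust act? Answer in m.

1.23 m

K_a = 0.2936.
The pressure distribution is triangular, so the resultant acts at H/3 above the base = 3.7/3 = 1.233 m.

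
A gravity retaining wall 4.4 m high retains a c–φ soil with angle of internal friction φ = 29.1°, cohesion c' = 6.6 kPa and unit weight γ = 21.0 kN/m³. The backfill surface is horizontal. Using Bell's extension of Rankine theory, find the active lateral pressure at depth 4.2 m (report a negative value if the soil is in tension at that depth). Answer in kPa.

22.7 kPa

K_a = (1 − sin φ)/(1 + sin φ) = 0.3456.
σ_a = K_a γ z − 2c√K_a = 0.3456×21.0×4.2 − 2×6.6×0.5879 = 22.72 kPa.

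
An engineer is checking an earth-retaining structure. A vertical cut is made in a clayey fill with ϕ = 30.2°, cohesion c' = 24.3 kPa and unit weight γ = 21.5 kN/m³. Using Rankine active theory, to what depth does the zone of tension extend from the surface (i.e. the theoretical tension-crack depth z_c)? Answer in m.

K_a = tan²(45° − 30.2°/2) = 0.3307; √K_a = 0.5750.
The active pressure is zero where K_a γ z = 2c√K_a, so z_c = 2c/(γ√K_a) = 2×24.3/(21.5×0.5750) = 3.931 m.

3.93 m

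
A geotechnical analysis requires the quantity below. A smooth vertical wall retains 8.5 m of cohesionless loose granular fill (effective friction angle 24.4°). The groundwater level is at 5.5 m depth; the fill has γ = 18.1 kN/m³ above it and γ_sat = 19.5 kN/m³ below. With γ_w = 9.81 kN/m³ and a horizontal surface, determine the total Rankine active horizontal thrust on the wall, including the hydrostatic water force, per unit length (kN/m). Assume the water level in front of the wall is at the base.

300 kN/m

K_a = tan²(45° − φ/2) = 0.4153.
γ' = 19.5 − 9.81 = 9.690 kN/m³. Depth below WT = 3.0 m.
σ'_h at WT = K_a γ d_w = 41.35 kPa; at base = 41.35 + K_a γ' × 3.0 = 53.42 kPa.
P₁ (0–5.5 m) = ½×41.35×5.5 = 113.7. P₂ (5.5–8.5 m) = ½(41.35+53.42)×3.0 = 142.1.
P_w = ½ γ_w h₂² = 0.5×9.81×3.0² = 44.14. Total = 113.7+142.1+44.14 = 300.0 kN/m.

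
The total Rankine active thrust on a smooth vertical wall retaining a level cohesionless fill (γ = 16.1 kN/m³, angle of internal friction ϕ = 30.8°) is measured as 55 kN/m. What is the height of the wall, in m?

4.60 m

K_a = 0.3227. P_a = ½ K_a γ H² ⇒ H = √(2P_a/(K_a γ)).
H = √(2×55/(0.3227×16.1)) = 4.601 m.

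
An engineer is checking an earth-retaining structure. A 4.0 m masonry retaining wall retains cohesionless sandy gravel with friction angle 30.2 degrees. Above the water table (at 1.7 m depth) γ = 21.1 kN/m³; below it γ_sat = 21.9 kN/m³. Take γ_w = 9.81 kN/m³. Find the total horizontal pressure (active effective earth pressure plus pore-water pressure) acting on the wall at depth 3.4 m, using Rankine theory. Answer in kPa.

K_a = (1 − sin φ)/(1 + sin φ) = 0.3307.
γ' = 21.9 − 9.81 = 12.09 kN/m³.
Effective vertical stress at 3.4 m: σ'_v = 21.1×1.7 + 12.09×1.70 = 56.42 kPa.
σ'_h = K_a σ'_v = 0.3307 × 56.42 = 18.66 kPa; u = γ_w × 1.70 = 16.68 kPa.
Total σ_h = 18.66 + 16.68 = 35.33 kPa.

35.3 kPa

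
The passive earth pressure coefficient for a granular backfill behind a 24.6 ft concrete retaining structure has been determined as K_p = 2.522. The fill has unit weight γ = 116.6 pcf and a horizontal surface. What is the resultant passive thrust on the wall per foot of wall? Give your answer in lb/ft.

P = ½ K_p γ H² = 0.5 × 2.522 × 116.6 × 24.6² = 88980 lb/ft.

89000 lb/ft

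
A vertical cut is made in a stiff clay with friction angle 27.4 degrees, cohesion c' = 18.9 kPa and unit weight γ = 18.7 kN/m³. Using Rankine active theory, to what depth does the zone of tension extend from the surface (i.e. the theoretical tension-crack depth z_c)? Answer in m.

3.32 m

K_a = tan²(45° − 27.4°/2) = 0.3697; √K_a = 0.6080.
The active pressure is zero where K_a γ z = 2c√K_a, so z_c = 2c/(γ√K_a) = 2×18.9/(18.7×0.6080) = 3.325 m.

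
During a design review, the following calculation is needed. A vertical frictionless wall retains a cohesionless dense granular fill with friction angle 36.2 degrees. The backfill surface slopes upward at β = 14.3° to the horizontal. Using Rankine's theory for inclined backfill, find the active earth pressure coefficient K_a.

K_a = cos β · (cos β − √(cos²β − cos²φ)) / (cos β + √(cos²β − cos²φ)).
cos β = 0.9690, cos φ = 0.8070, √(cos²β − cos²φ) = 0.5365.
K_a = 0.9690 × (0.9690 − 0.5365)/(0.9690 + 0.5365) = 0.2784.

0.278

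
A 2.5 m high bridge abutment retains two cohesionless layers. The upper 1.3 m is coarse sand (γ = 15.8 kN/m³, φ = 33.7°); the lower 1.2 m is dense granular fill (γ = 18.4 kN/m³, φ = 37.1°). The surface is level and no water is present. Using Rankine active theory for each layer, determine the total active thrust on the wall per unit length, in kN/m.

K_a1 = tan²(45°−33.7°/2) = 0.2863; K_a2 = tan²(45°−37.1°/2) = 0.2475.
Layer 1: σ at base = K_a1 γ₁ h₁ = 5.881 kPa; P₁ = ½×5.881×1.3 = 3.822.
Layer 2: σ_v at top = γ₁h₁ = 20.54; σ_h top = K_a2×20.54 = 5.084; σ_h base = K_a2×(20.54+18.4×1.2) = 10.55.
P₂ = ½(5.084+10.55)×1.2 = 9.379. Total P_a = 3.822+9.379 = 13.20 kN/m.

13.2 kN/m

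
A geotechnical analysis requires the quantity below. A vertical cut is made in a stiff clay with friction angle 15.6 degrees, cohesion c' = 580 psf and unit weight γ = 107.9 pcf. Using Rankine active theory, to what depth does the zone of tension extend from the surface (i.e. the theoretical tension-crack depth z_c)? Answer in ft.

14.2 ft

K_a = tan²(45° − 15.6°/2) = 0.5761; √K_a = 0.7590.
The active pressure is zero where K_a γ z = 2c√K_a, so z_c = 2c/(γ√K_a) = 2×580/(107.9×0.7590) = 14.16 ft.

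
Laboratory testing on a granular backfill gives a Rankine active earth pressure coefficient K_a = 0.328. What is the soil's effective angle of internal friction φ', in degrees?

30.4°

K_a = tan²(45° − φ/2) ⇒ 45° − φ/2 = arctan(√0.328) = 29.80°.
φ = 2(45° − 29.80°) = 30.40°.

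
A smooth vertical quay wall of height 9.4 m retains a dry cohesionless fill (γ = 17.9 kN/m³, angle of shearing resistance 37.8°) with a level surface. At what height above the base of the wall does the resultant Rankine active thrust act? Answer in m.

K_a = 0.2400.
The pressure distribution is triangular, so the resultant acts at H/3 above the base = 9.4/3 = 3.133 m.

3.13 m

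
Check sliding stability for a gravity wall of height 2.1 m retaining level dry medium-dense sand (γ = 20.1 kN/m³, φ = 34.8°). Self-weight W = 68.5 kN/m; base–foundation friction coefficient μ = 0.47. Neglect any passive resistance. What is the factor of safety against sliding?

2.66

K_a = tan²(45° − 34.8°/2) = 0.2733.
P_a = ½K_aγH² = 0.5×0.2733×20.1×2.1² = 12.11 kN/m, acting at H/3 = 0.7000 m above the base.
FS_sliding = μW / P_a = 0.47×68.5 / 12.11 = 2.658.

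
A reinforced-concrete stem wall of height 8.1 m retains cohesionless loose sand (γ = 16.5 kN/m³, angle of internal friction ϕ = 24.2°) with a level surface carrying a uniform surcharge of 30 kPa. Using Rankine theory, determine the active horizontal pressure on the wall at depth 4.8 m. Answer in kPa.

45.7 kPa

K_a = (1 − sin φ)/(1 + sin φ) = 0.4185.
σ_v = γz + q = 16.5 × 4.8 + 30 = 109.2 kPa.
σ_h = K_a σ_v = 0.4185 × 109.2 = 45.70 kPa.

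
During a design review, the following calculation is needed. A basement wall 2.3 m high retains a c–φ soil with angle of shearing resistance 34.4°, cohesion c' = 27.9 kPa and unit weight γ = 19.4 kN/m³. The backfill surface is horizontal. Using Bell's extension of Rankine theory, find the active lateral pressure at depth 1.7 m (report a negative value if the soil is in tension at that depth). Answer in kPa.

-20.3 kPa

K_a = (1 − sin φ)/(1 + sin φ) = 0.2780.
σ_a = K_a γ z − 2c√K_a = 0.2780×19.4×1.7 − 2×27.9×0.5272 = -20.25 kPa.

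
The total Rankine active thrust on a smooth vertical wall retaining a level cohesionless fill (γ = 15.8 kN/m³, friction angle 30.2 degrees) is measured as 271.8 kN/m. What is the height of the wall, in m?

K_a = 0.3307. P_a = ½ K_a γ H² ⇒ H = √(2P_a/(K_a γ)).
H = √(2×271.8/(0.3307×15.8)) = 10.20 m.

10.2 m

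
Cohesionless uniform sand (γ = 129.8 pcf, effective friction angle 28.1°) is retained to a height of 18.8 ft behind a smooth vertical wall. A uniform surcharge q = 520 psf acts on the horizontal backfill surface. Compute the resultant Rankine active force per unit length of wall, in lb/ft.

K_a = tan²(45° − φ/2) = 0.3596.
Soil triangle: ½ K_a γ H² = 0.5×0.3596×129.8×18.8² = 8249 lb/ft.
Surcharge rectangle: K_a q H = 0.3596×520×18.8 = 3516 lb/ft.
Total = 8249 + 3516 = 11760 lb/ft.

11800 lb/ft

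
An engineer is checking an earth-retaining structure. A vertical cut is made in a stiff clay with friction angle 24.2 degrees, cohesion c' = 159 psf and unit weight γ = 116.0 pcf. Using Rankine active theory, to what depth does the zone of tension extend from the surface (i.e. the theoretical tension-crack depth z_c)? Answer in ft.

K_a = tan²(45° − 24.2°/2) = 0.4185; √K_a = 0.6469.
The active pressure is zero where K_a γ z = 2c√K_a, so z_c = 2c/(γ√K_a) = 2×159/(116.0×0.6469) = 4.238 ft.

4.24 ft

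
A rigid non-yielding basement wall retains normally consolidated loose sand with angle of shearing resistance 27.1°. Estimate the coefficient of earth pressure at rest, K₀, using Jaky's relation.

K₀ = 1 − sin φ' = 1 − sin 27.1° = 0.5445.

0.544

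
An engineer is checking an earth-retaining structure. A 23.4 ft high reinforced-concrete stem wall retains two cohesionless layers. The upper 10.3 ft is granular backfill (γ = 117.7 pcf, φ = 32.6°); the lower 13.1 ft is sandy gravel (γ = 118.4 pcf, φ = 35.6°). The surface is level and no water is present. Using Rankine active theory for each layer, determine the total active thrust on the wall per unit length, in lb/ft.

8750 lb/ft

K_a1 = tan²(45°−32.6°/2) = 0.2997; K_a2 = tan²(45°−35.6°/2) = 0.2641.
Layer 1: σ at base = K_a1 γ₁ h₁ = 363.4 psf; P₁ = ½×363.4×10.3 = 1871.
Layer 2: σ_v at top = γ₁h₁ = 1212; σ_h top = K_a2×1212 = 320.2; σ_h base = K_a2×(1212+118.4×13.1) = 729.9.
P₂ = ½(320.2+729.9)×13.1 = 6878. Total P_a = 1871+6878 = 8749 lb/ft.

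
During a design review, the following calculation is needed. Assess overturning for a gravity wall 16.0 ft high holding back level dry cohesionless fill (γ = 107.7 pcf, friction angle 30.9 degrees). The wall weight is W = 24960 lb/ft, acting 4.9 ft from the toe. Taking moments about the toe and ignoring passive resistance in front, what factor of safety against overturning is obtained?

K_a = tan²(45° − 30.9°/2) = 0.3214.
P_a = ½K_aγH² = 0.5×0.3214×107.7×16.0² = 4431 lb/ft, acting at H/3 = 5.333 ft above the base.
Overturning moment M_o = P_a × H/3 = 4431 × 5.333 = 23630.
Resisting moment M_r = W × 4.9 = 24960 × 4.9 = 122300.
FS_overturning = M_r/M_o = 122300/23630 = 5.176.

5.18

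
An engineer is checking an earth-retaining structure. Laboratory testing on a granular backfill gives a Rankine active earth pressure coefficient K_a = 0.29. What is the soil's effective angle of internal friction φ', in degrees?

33.4°

K_a = tan²(45° − φ/2) ⇒ 45° − φ/2 = arctan(√0.29) = 28.30°.
φ = 2(45° − 28.30°) = 33.39°.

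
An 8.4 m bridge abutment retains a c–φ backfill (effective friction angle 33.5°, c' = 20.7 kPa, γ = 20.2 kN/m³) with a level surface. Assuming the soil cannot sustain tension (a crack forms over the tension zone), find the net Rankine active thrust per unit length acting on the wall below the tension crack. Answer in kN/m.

K_a = 0.2887; √K_a = 0.5373.
Tension-crack depth z_c = 2c/(γ√K_a) = 2×20.7/(20.2×0.5373) = 3.814 m.
σ_a at base = K_a γ H − 2c√K_a = 0.2887×20.2×8.4 − 2×20.7×0.5373 = 26.74 kPa.
P_a = ½ × 26.74 × (H − z_c) = 0.5×26.74×4.586 = 61.32 kN/m.

61.3 kN/m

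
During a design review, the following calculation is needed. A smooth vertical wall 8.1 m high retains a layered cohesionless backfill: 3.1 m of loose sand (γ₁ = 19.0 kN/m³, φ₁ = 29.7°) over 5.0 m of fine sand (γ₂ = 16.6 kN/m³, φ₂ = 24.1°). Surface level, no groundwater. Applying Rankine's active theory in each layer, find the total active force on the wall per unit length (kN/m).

K_a1 = tan²(45°−29.7°/2) = 0.3374; K_a2 = tan²(45°−24.1°/2) = 0.4201.
Layer 1: σ at base = K_a1 γ₁ h₁ = 19.87 kPa; P₁ = ½×19.87×3.1 = 30.80.
Layer 2: σ_v at top = γ₁h₁ = 58.90; σ_h top = K_a2×58.90 = 24.75; σ_h base = K_a2×(58.90+16.6×5.0) = 59.62.
P₂ = ½(24.75+59.62)×5.0 = 210.9. Total P_a = 30.80+210.9 = 241.7 kN/m.

242 kN/m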